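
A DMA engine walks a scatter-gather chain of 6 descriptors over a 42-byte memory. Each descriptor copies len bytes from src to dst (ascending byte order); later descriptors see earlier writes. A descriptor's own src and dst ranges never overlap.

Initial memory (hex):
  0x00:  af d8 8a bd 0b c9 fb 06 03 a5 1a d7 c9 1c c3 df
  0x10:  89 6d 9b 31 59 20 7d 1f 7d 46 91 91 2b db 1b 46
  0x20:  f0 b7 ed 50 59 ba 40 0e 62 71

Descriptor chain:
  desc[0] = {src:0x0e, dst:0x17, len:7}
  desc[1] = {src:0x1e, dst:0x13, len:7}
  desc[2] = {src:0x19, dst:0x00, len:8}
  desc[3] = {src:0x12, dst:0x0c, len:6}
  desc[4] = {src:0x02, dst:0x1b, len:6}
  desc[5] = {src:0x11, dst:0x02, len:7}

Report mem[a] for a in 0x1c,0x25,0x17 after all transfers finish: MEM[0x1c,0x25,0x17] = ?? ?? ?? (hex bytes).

MEM[0x1c,0x25,0x17] = 31 ba ed

[0] 0x0e->0x17 len=7 : c3 df 89 6d 9b 31 59
[1] 0x1e->0x13 len=7 : 1b 46 f0 b7 ed 50 59
[2] 0x19->0x00 len=8 : 59 6d 9b 31 59 1b 46 f0
[3] 0x12->0x0c len=6 : 9b 1b 46 f0 b7 ed
[4] 0x02->0x1b len=6 : 9b 31 59 1b 46 f0
[5] 0x11->0x02 len=7 : ed 9b 1b 46 f0 b7 ed
query mem[0x1c]=0x31, mem[0x25]=0xba, mem[0x17]=0xed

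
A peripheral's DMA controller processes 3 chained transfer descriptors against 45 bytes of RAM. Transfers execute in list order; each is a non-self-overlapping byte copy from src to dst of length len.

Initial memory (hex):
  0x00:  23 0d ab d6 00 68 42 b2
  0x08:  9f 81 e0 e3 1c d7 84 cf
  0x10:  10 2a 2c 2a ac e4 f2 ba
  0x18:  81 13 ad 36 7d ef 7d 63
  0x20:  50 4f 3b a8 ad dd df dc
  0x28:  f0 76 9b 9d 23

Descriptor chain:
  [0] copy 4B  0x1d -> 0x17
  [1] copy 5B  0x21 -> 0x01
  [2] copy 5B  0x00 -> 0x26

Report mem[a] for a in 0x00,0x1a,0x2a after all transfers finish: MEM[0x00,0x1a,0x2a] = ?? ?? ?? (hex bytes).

D0: mem[0x17..0x1a] <- [ef 7d 63 50]
D1: mem[0x01..0x05] <- [4f 3b a8 ad dd]
D2: mem[0x26..0x2a] <- [23 4f 3b a8 ad]
query mem[0x00]=0x23, mem[0x1a]=0x50, mem[0x2a]=0xad

MEM[0x00,0x1a,0x2a] = 23 50 ad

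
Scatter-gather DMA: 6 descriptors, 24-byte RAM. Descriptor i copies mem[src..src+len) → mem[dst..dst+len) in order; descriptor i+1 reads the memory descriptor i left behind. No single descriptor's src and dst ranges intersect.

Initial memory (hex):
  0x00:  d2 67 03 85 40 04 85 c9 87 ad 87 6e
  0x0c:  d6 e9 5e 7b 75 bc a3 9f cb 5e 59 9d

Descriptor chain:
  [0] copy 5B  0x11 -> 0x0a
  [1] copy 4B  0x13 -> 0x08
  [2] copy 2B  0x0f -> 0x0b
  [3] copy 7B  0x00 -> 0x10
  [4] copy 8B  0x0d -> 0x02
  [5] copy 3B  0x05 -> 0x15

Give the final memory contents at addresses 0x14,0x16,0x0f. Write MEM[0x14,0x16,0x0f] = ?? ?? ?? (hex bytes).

[0] 0x11->0x0a len=5 : bc a3 9f cb 5e
[1] 0x13->0x08 len=4 : 9f cb 5e 59
[2] 0x0f->0x0b len=2 : 7b 75
[3] 0x00->0x10 len=7 : d2 67 03 85 40 04 85
[4] 0x0d->0x02 len=8 : cb 5e 7b d2 67 03 85 40
[5] 0x05->0x15 len=3 : d2 67 03
query mem[0x14]=0x40, mem[0x16]=0x67, mem[0x0f]=0x7b

MEM[0x14,0x16,0x0f] = 40 67 7b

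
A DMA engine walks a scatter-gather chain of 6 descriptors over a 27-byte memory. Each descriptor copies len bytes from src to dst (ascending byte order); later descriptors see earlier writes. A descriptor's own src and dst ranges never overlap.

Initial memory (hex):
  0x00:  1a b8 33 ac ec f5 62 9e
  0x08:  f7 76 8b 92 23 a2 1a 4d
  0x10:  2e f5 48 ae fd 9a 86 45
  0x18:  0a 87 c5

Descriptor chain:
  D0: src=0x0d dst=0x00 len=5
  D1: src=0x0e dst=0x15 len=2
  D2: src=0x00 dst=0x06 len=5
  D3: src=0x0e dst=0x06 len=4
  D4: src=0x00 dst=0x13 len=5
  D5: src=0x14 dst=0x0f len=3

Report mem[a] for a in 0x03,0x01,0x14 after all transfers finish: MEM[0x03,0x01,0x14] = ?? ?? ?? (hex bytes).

  after D0: wrote 5B at 0x00 = a21a4d2ef5
  after D1: wrote 2B at 0x15 = 1a4d
  after D2: wrote 5B at 0x06 = a21a4d2ef5
  after D3: wrote 4B at 0x06 = 1a4d2ef5
  after D4: wrote 5B at 0x13 = a21a4d2ef5
  after D5: wrote 3B at 0x0f = 1a4d2e
query mem[0x03]=0x2e, mem[0x01]=0x1a, mem[0x14]=0x1a

MEM[0x03,0x01,0x14] = 2e 1a 1a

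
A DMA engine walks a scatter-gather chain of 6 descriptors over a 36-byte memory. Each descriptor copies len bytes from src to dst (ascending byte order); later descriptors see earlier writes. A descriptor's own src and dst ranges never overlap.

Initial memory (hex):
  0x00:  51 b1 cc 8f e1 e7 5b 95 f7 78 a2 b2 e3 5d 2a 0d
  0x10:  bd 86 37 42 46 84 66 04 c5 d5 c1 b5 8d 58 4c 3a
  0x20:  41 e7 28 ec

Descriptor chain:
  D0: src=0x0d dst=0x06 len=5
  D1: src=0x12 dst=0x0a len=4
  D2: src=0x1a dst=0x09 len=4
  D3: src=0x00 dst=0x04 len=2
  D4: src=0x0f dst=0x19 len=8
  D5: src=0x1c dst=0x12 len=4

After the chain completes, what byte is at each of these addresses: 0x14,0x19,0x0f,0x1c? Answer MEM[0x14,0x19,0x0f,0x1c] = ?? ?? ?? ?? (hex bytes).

  after D0: wrote 5B at 0x06 = 5d2a0dbd86
  after D1: wrote 4B at 0x0a = 37424684
  after D2: wrote 4B at 0x09 = c1b58d58
  after D3: wrote 2B at 0x04 = 51b1
  after D4: wrote 8B at 0x19 = 0dbd863742468466
  after D5: wrote 4B at 0x12 = 37424684
query mem[0x14]=0x46, mem[0x19]=0x0d, mem[0x0f]=0x0d, mem[0x1c]=0x37

MEM[0x14,0x19,0x0f,0x1c] = 46 0d 0d 37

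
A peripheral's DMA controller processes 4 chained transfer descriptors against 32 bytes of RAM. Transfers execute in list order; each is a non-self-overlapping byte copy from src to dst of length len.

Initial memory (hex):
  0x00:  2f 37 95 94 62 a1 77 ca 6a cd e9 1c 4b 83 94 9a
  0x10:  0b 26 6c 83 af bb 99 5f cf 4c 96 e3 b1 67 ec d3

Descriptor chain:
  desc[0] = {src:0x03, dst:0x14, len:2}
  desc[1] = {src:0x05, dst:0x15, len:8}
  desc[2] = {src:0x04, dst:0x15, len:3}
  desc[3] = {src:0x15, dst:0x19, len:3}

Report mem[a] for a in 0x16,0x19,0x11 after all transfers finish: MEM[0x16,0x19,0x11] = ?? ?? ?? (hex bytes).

[0] 0x03->0x14 len=2 : 94 62
[1] 0x05->0x15 len=8 : a1 77 ca 6a cd e9 1c 4b
[2] 0x04->0x15 len=3 : 62 a1 77
[3] 0x15->0x19 len=3 : 62 a1 77
query mem[0x16]=0xa1, mem[0x19]=0x62, mem[0x11]=0x26

MEM[0x16,0x19,0x11] = a1 62 26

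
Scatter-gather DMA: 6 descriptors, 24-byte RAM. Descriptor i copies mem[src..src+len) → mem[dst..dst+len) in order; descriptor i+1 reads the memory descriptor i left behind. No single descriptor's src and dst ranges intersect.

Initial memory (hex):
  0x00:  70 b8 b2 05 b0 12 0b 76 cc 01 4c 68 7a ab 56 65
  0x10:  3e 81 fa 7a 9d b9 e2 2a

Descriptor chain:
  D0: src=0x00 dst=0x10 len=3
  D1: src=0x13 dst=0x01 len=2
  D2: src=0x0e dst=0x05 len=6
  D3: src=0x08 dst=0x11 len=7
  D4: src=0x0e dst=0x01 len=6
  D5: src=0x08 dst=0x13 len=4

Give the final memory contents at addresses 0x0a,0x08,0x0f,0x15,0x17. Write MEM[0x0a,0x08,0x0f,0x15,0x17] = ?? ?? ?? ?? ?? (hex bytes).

#0 dst[0x10+3] := {0x70,0xb8,0xb2}
#1 dst[0x01+2] := {0x7a,0x9d}
#2 dst[0x05+6] := {0x56,0x65,0x70,0xb8,0xb2,0x7a}
#3 dst[0x11+7] := {0xb8,0xb2,0x7a,0x68,0x7a,0xab,0x56}
#4 dst[0x01+6] := {0x56,0x65,0x70,0xb8,0xb2,0x7a}
#5 dst[0x13+4] := {0xb8,0xb2,0x7a,0x68}
query mem[0x0a]=0x7a, mem[0x08]=0xb8, mem[0x0f]=0x65, mem[0x15]=0x7a, mem[0x17]=0x56

MEM[0x0a,0x08,0x0f,0x15,0x17] = 7a b8 65 7a 56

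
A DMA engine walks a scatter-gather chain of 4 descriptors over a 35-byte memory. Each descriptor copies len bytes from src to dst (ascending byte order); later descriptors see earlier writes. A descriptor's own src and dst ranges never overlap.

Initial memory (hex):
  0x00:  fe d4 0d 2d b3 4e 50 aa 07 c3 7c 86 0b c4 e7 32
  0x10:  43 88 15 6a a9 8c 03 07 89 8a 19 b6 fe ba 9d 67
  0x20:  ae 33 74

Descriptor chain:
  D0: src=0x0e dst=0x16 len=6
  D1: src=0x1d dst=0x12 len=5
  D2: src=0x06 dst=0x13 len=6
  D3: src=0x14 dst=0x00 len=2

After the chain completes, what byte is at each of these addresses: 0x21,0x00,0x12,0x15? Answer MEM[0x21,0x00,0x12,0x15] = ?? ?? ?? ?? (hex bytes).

#0 dst[0x16+6] := {0xe7,0x32,0x43,0x88,0x15,0x6a}
#1 dst[0x12+5] := {0xba,0x9d,0x67,0xae,0x33}
#2 dst[0x13+6] := {0x50,0xaa,0x07,0xc3,0x7c,0x86}
#3 dst[0x00+2] := {0xaa,0x07}
query mem[0x21]=0x33, mem[0x00]=0xaa, mem[0x12]=0xba, mem[0x15]=0x07

MEM[0x21,0x00,0x12,0x15] = 33 aa ba 07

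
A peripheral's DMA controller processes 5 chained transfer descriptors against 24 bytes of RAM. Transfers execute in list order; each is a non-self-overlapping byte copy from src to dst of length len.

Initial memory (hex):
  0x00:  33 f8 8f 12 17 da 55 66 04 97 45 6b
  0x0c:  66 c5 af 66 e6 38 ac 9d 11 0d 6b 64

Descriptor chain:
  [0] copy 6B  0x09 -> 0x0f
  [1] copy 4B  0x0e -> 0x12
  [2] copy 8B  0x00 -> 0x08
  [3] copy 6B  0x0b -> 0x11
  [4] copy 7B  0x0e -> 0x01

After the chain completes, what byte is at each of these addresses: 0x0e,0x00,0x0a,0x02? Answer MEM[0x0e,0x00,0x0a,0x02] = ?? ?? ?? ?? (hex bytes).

MEM[0x0e,0x00,0x0a,0x02] = 55 33 8f 66

#0 dst[0x0f+6] := {0x97,0x45,0x6b,0x66,0xc5,0xaf}
#1 dst[0x12+4] := {0xaf,0x97,0x45,0x6b}
#2 dst[0x08+8] := {0x33,0xf8,0x8f,0x12,0x17,0xda,0x55,0x66}
#3 dst[0x11+6] := {0x12,0x17,0xda,0x55,0x66,0x45}
#4 dst[0x01+7] := {0x55,0x66,0x45,0x12,0x17,0xda,0x55}
query mem[0x0e]=0x55, mem[0x00]=0x33, mem[0x0a]=0x8f, mem[0x02]=0x66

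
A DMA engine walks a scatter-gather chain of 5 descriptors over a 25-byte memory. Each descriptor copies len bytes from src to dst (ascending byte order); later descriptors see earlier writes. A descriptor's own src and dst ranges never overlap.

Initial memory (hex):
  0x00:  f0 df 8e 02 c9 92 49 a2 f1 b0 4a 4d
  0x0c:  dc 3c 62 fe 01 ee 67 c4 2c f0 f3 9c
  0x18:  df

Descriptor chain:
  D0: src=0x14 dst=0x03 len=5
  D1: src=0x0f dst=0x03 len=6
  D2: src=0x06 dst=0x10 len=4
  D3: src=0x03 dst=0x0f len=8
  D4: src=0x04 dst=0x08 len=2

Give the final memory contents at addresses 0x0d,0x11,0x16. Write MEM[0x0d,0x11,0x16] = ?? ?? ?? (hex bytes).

MEM[0x0d,0x11,0x16] = 3c ee 4a

  after D0: wrote 5B at 0x03 = 2cf0f39cdf
  after D1: wrote 6B at 0x03 = fe01ee67c42c
  after D2: wrote 4B at 0x10 = 67c42cb0
  after D3: wrote 8B at 0x0f = fe01ee67c42cb04a
  after D4: wrote 2B at 0x08 = 01ee
query mem[0x0d]=0x3c, mem[0x11]=0xee, mem[0x16]=0x4a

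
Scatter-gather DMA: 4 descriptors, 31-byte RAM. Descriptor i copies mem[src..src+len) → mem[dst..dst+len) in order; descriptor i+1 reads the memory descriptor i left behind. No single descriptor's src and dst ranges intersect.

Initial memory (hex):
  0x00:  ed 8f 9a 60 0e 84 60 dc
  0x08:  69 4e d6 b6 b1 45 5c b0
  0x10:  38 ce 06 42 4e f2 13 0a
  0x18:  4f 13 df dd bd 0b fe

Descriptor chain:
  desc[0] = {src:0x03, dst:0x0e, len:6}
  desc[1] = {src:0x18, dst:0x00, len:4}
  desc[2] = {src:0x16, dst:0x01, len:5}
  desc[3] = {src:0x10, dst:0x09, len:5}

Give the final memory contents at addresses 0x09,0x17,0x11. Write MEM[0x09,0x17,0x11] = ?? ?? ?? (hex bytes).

  after D0: wrote 6B at 0x0e = 600e8460dc69
  after D1: wrote 4B at 0x00 = 4f13dfdd
  after D2: wrote 5B at 0x01 = 130a4f13df
  after D3: wrote 5B at 0x09 = 8460dc694e
query mem[0x09]=0x84, mem[0x17]=0x0a, mem[0x11]=0x60

MEM[0x09,0x17,0x11] = 84 0a 60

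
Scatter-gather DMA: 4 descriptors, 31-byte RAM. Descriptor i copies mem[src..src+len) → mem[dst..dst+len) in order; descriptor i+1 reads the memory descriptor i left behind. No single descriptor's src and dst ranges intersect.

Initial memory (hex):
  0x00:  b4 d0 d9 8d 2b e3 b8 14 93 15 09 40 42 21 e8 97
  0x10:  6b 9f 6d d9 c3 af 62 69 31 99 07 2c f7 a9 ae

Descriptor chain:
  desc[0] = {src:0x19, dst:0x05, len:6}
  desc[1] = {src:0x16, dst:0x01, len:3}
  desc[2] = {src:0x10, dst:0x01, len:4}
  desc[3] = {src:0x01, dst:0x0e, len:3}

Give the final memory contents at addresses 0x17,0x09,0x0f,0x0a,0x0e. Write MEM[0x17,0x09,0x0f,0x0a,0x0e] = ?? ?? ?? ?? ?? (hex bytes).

MEM[0x17,0x09,0x0f,0x0a,0x0e] = 69 a9 9f ae 6b

D0: mem[0x05..0x0a] <- [99 07 2c f7 a9 ae]
D1: mem[0x01..0x03] <- [62 69 31]
D2: mem[0x01..0x04] <- [6b 9f 6d d9]
D3: mem[0x0e..0x10] <- [6b 9f 6d]
query mem[0x17]=0x69, mem[0x09]=0xa9, mem[0x0f]=0x9f, mem[0x0a]=0xae, mem[0x0e]=0x6b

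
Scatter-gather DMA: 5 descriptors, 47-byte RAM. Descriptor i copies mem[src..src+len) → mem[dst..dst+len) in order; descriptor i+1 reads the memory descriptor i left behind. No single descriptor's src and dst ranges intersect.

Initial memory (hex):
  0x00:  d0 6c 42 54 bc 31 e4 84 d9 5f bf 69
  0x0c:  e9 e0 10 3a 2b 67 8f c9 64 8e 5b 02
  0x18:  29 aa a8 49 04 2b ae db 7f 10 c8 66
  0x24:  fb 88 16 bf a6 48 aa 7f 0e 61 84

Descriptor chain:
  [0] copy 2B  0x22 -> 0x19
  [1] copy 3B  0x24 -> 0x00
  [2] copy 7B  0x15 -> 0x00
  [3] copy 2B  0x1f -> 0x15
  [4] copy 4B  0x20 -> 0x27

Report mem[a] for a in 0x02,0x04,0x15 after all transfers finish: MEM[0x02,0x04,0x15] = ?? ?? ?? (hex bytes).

#0 dst[0x19+2] := {0xc8,0x66}
#1 dst[0x00+3] := {0xfb,0x88,0x16}
#2 dst[0x00+7] := {0x8e,0x5b,0x02,0x29,0xc8,0x66,0x49}
#3 dst[0x15+2] := {0xdb,0x7f}
#4 dst[0x27+4] := {0x7f,0x10,0xc8,0x66}
query mem[0x02]=0x02, mem[0x04]=0xc8, mem[0x15]=0xdb

MEM[0x02,0x04,0x15] = 02 c8 db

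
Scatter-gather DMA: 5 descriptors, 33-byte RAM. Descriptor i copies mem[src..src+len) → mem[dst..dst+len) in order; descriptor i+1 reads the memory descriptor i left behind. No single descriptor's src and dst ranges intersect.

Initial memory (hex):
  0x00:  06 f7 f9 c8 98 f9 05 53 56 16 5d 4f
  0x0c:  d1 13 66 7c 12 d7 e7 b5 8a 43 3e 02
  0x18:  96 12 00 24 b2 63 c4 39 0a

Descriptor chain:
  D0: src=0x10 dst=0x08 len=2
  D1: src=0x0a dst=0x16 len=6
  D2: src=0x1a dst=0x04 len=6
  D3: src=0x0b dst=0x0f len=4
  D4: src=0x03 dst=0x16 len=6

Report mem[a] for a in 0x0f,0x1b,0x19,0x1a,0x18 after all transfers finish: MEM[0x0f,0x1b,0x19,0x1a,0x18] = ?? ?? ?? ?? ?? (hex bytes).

#0 dst[0x08+2] := {0x12,0xd7}
#1 dst[0x16+6] := {0x5d,0x4f,0xd1,0x13,0x66,0x7c}
#2 dst[0x04+6] := {0x66,0x7c,0xb2,0x63,0xc4,0x39}
#3 dst[0x0f+4] := {0x4f,0xd1,0x13,0x66}
#4 dst[0x16+6] := {0xc8,0x66,0x7c,0xb2,0x63,0xc4}
query mem[0x0f]=0x4f, mem[0x1b]=0xc4, mem[0x19]=0xb2, mem[0x1a]=0x63, mem[0x18]=0x7c

MEM[0x0f,0x1b,0x19,0x1a,0x18] = 4f c4 b2 63 7c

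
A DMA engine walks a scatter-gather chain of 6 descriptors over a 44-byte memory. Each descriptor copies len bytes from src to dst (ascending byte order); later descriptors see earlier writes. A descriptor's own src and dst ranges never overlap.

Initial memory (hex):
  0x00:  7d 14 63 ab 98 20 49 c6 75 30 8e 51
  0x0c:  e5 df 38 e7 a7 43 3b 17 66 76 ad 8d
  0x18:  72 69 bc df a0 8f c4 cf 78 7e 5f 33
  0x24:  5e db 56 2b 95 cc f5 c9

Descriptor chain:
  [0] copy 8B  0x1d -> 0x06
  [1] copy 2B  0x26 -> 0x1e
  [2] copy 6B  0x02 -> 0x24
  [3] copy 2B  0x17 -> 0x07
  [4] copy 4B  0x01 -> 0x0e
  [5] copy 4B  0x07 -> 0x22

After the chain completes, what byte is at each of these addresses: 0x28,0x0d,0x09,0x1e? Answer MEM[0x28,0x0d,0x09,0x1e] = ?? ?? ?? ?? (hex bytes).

  after D0: wrote 8B at 0x06 = 8fc4cf787e5f335e
  after D1: wrote 2B at 0x1e = 562b
  after D2: wrote 6B at 0x24 = 63ab98208fc4
  after D3: wrote 2B at 0x07 = 8d72
  after D4: wrote 4B at 0x0e = 1463ab98
  after D5: wrote 4B at 0x22 = 8d72787e
query mem[0x28]=0x8f, mem[0x0d]=0x5e, mem[0x09]=0x78, mem[0x1e]=0x56

MEM[0x28,0x0d,0x09,0x1e] = 8f 5e 78 56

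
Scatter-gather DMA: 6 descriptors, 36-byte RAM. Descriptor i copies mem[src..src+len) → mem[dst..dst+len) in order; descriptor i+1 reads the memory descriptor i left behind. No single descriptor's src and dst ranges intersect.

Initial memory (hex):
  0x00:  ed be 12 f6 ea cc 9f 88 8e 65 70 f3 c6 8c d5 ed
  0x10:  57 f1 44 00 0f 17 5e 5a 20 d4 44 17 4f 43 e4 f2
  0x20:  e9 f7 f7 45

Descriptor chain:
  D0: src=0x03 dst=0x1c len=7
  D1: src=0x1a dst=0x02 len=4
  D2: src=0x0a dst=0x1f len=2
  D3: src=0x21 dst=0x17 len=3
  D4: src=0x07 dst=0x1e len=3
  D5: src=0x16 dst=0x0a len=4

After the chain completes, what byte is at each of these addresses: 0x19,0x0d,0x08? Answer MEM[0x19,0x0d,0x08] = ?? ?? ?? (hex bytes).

MEM[0x19,0x0d,0x08] = 45 45 8e

D0: mem[0x1c..0x22] <- [f6 ea cc 9f 88 8e 65]
D1: mem[0x02..0x05] <- [44 17 f6 ea]
D2: mem[0x1f..0x20] <- [70 f3]
D3: mem[0x17..0x19] <- [8e 65 45]
D4: mem[0x1e..0x20] <- [88 8e 65]
D5: mem[0x0a..0x0d] <- [5e 8e 65 45]
query mem[0x19]=0x45, mem[0x0d]=0x45, mem[0x08]=0x8e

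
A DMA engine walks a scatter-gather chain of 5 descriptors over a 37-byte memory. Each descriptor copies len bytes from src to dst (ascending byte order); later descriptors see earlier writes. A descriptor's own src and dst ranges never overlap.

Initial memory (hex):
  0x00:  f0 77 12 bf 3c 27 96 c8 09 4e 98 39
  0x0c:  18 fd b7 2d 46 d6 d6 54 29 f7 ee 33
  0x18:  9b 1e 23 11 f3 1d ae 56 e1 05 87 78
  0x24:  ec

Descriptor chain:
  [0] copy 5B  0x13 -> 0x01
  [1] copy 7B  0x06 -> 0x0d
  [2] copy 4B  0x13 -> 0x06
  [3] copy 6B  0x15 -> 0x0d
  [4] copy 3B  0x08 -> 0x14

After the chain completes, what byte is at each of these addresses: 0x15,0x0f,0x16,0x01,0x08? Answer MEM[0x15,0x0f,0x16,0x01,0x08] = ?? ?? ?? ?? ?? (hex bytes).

MEM[0x15,0x0f,0x16,0x01,0x08] = ee 33 98 54 f7

D0: mem[0x01..0x05] <- [54 29 f7 ee 33]
D1: mem[0x0d..0x13] <- [96 c8 09 4e 98 39 18]
D2: mem[0x06..0x09] <- [18 29 f7 ee]
D3: mem[0x0d..0x12] <- [f7 ee 33 9b 1e 23]
D4: mem[0x14..0x16] <- [f7 ee 98]
query mem[0x15]=0xee, mem[0x0f]=0x33, mem[0x16]=0x98, mem[0x01]=0x54, mem[0x08]=0xf7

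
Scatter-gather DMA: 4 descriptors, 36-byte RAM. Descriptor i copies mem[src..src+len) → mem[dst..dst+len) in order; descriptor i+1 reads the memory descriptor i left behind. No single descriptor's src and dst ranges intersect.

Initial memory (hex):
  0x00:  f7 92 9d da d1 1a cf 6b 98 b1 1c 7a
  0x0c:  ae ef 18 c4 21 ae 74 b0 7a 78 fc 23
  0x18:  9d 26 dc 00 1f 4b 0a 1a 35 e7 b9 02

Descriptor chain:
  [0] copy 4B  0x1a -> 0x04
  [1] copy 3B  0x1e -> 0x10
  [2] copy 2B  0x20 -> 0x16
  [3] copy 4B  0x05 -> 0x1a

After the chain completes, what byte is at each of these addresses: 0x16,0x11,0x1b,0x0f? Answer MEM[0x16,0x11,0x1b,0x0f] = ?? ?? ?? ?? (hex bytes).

MEM[0x16,0x11,0x1b,0x0f] = 35 1a 1f c4

#0 dst[0x04+4] := {0xdc,0x00,0x1f,0x4b}
#1 dst[0x10+3] := {0x0a,0x1a,0x35}
#2 dst[0x16+2] := {0x35,0xe7}
#3 dst[0x1a+4] := {0x00,0x1f,0x4b,0x98}
query mem[0x16]=0x35, mem[0x11]=0x1a, mem[0x1b]=0x1f, mem[0x0f]=0xc4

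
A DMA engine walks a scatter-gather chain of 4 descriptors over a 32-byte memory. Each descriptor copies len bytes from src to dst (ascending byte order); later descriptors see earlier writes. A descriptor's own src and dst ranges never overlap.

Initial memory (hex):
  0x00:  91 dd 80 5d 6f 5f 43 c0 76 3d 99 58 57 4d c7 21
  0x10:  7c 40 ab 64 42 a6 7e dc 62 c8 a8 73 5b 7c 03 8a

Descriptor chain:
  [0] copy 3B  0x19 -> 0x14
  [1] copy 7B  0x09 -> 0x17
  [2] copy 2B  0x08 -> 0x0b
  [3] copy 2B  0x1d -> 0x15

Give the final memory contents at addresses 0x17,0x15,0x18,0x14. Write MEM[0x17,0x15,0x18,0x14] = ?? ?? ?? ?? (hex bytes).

[0] 0x19->0x14 len=3 : c8 a8 73
[1] 0x09->0x17 len=7 : 3d 99 58 57 4d c7 21
[2] 0x08->0x0b len=2 : 76 3d
[3] 0x1d->0x15 len=2 : 21 03
query mem[0x17]=0x3d, mem[0x15]=0x21, mem[0x18]=0x99, mem[0x14]=0xc8

MEM[0x17,0x15,0x18,0x14] = 3d 21 99 c8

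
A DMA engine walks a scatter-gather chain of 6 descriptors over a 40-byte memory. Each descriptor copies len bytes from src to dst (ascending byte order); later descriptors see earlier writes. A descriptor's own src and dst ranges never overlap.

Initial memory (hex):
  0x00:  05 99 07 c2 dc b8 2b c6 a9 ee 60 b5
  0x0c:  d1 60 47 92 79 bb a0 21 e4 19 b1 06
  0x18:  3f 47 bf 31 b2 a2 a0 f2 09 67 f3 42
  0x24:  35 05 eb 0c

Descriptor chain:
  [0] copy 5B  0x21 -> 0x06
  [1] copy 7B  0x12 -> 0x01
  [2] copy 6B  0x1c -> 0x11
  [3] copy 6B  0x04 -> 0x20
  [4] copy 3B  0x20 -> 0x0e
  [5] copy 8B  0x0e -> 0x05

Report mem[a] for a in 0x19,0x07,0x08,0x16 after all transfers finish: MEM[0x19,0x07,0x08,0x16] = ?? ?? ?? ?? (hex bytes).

  after D0: wrote 5B at 0x06 = 67f3423505
  after D1: wrote 7B at 0x01 = a021e419b1063f
  after D2: wrote 6B at 0x11 = b2a2a0f20967
  after D3: wrote 6B at 0x20 = 19b1063f4235
  after D4: wrote 3B at 0x0e = 19b106
  after D5: wrote 8B at 0x05 = 19b106b2a2a0f209
query mem[0x19]=0x47, mem[0x07]=0x06, mem[0x08]=0xb2, mem[0x16]=0x67

MEM[0x19,0x07,0x08,0x16] = 47 06 b2 67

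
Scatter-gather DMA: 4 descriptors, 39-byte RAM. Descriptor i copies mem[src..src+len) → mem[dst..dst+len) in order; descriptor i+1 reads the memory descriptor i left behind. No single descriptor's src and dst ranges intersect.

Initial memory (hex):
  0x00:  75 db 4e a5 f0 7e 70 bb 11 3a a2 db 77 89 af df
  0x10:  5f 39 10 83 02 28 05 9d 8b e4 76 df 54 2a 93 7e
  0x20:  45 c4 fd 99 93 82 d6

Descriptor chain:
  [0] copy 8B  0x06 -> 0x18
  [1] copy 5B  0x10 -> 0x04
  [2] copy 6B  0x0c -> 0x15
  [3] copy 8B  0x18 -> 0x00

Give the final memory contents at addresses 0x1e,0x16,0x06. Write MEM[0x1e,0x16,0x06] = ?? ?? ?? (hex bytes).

D0: mem[0x18..0x1f] <- [70 bb 11 3a a2 db 77 89]
D1: mem[0x04..0x08] <- [5f 39 10 83 02]
D2: mem[0x15..0x1a] <- [77 89 af df 5f 39]
D3: mem[0x00..0x07] <- [df 5f 39 3a a2 db 77 89]
query mem[0x1e]=0x77, mem[0x16]=0x89, mem[0x06]=0x77

MEM[0x1e,0x16,0x06] = 77 89 77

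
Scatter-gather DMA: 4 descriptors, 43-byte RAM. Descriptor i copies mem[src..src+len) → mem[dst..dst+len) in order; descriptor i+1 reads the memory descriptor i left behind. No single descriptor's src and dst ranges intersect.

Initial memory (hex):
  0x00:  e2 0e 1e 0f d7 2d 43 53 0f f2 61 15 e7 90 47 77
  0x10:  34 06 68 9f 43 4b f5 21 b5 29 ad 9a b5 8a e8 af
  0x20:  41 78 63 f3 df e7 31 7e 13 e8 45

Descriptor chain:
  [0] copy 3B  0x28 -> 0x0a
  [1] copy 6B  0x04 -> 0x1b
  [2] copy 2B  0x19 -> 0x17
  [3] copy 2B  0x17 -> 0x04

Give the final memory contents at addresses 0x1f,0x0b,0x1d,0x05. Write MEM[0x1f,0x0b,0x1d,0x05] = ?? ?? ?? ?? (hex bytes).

MEM[0x1f,0x0b,0x1d,0x05] = 0f e8 43 ad

  after D0: wrote 3B at 0x0a = 13e845
  after D1: wrote 6B at 0x1b = d72d43530ff2
  after D2: wrote 2B at 0x17 = 29ad
  after D3: wrote 2B at 0x04 = 29ad
query mem[0x1f]=0x0f, mem[0x0b]=0xe8, mem[0x1d]=0x43, mem[0x05]=0xad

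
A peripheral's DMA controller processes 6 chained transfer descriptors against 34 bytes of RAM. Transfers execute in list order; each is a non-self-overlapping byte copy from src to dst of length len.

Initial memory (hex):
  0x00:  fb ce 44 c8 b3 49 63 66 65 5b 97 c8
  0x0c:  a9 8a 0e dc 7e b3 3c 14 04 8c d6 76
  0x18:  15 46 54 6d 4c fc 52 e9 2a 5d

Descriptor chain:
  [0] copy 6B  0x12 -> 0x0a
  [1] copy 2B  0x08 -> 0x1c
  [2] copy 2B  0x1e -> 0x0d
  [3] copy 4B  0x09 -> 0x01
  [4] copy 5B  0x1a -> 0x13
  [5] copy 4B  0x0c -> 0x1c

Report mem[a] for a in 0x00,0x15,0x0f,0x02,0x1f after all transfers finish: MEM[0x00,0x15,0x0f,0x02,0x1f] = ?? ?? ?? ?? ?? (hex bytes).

MEM[0x00,0x15,0x0f,0x02,0x1f] = fb 65 76 3c 76

#0 dst[0x0a+6] := {0x3c,0x14,0x04,0x8c,0xd6,0x76}
#1 dst[0x1c+2] := {0x65,0x5b}
#2 dst[0x0d+2] := {0x52,0xe9}
#3 dst[0x01+4] := {0x5b,0x3c,0x14,0x04}
#4 dst[0x13+5] := {0x54,0x6d,0x65,0x5b,0x52}
#5 dst[0x1c+4] := {0x04,0x52,0xe9,0x76}
query mem[0x00]=0xfb, mem[0x15]=0x65, mem[0x0f]=0x76, mem[0x02]=0x3c, mem[0x1f]=0x76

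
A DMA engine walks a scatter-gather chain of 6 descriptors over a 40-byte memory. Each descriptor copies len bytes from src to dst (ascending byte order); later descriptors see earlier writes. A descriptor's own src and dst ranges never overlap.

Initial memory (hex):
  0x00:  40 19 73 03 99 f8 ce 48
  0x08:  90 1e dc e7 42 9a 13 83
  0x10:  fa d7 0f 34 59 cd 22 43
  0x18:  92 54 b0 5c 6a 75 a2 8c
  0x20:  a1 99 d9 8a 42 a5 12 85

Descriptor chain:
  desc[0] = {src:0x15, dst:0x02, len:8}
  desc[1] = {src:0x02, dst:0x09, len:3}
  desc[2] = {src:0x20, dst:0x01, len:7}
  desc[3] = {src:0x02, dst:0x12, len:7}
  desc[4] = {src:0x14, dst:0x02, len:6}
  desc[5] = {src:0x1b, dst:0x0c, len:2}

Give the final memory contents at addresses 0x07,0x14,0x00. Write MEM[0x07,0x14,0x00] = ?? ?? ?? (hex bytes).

MEM[0x07,0x14,0x00] = 54 8a 40

D0: mem[0x02..0x09] <- [cd 22 43 92 54 b0 5c 6a]
D1: mem[0x09..0x0b] <- [cd 22 43]
D2: mem[0x01..0x07] <- [a1 99 d9 8a 42 a5 12]
D3: mem[0x12..0x18] <- [99 d9 8a 42 a5 12 5c]
D4: mem[0x02..0x07] <- [8a 42 a5 12 5c 54]
D5: mem[0x0c..0x0d] <- [5c 6a]
query mem[0x07]=0x54, mem[0x14]=0x8a, mem[0x00]=0x40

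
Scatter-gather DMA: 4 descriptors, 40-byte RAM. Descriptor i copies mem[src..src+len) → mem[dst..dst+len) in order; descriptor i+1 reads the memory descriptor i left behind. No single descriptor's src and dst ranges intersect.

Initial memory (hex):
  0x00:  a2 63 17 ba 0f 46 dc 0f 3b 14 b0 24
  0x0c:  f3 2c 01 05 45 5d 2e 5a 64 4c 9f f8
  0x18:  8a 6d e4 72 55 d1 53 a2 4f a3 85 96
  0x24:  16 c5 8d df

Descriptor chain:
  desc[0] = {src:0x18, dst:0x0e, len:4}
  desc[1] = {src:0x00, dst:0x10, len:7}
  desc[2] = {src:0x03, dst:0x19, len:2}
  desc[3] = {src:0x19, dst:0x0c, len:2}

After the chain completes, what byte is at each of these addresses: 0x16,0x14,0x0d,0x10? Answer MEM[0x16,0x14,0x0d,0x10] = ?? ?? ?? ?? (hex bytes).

MEM[0x16,0x14,0x0d,0x10] = dc 0f 0f a2

[0] 0x18->0x0e len=4 : 8a 6d e4 72
[1] 0x00->0x10 len=7 : a2 63 17 ba 0f 46 dc
[2] 0x03->0x19 len=2 : ba 0f
[3] 0x19->0x0c len=2 : ba 0f
query mem[0x16]=0xdc, mem[0x14]=0x0f, mem[0x0d]=0x0f, mem[0x10]=0xa2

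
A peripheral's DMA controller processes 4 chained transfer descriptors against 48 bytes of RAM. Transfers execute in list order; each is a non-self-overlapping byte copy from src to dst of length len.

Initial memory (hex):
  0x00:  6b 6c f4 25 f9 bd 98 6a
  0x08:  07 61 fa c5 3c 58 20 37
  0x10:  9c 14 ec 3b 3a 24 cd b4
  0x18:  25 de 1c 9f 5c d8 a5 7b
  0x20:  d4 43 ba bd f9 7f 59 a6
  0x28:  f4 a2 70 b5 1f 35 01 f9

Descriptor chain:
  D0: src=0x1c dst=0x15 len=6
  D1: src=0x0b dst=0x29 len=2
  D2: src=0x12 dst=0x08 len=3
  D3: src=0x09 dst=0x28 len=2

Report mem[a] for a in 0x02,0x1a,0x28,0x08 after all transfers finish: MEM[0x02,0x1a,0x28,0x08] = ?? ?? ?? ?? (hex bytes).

#0 dst[0x15+6] := {0x5c,0xd8,0xa5,0x7b,0xd4,0x43}
#1 dst[0x29+2] := {0xc5,0x3c}
#2 dst[0x08+3] := {0xec,0x3b,0x3a}
#3 dst[0x28+2] := {0x3b,0x3a}
query mem[0x02]=0xf4, mem[0x1a]=0x43, mem[0x28]=0x3b, mem[0x08]=0xec

MEM[0x02,0x1a,0x28,0x08] = f4 43 3b ec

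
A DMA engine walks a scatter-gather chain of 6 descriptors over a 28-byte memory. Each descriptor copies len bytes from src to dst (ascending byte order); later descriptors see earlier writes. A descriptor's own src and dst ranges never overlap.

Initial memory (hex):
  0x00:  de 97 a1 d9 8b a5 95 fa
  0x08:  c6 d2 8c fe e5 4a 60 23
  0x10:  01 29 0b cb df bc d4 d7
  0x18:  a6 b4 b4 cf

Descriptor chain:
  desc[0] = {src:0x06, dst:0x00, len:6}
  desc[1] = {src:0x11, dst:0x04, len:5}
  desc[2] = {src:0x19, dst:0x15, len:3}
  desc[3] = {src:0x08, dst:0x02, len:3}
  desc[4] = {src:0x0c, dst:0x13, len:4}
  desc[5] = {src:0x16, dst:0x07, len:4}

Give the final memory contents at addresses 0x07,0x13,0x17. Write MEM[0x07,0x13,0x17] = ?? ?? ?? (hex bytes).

D0: mem[0x00..0x05] <- [95 fa c6 d2 8c fe]
D1: mem[0x04..0x08] <- [29 0b cb df bc]
D2: mem[0x15..0x17] <- [b4 b4 cf]
D3: mem[0x02..0x04] <- [bc d2 8c]
D4: mem[0x13..0x16] <- [e5 4a 60 23]
D5: mem[0x07..0x0a] <- [23 cf a6 b4]
query mem[0x07]=0x23, mem[0x13]=0xe5, mem[0x17]=0xcf

MEM[0x07,0x13,0x17] = 23 e5 cf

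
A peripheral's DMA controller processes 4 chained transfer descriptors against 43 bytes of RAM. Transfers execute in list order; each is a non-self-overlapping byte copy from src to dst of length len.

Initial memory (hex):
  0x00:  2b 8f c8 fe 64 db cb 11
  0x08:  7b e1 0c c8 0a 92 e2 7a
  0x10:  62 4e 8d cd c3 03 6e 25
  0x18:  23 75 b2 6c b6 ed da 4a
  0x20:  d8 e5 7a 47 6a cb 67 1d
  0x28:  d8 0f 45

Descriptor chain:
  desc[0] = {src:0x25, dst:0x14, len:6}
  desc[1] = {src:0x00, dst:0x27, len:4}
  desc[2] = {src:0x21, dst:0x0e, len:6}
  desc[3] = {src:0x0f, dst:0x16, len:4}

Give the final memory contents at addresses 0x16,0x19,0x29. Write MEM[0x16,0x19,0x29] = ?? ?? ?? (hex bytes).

D0: mem[0x14..0x19] <- [cb 67 1d d8 0f 45]
D1: mem[0x27..0x2a] <- [2b 8f c8 fe]
D2: mem[0x0e..0x13] <- [e5 7a 47 6a cb 67]
D3: mem[0x16..0x19] <- [7a 47 6a cb]
query mem[0x16]=0x7a, mem[0x19]=0xcb, mem[0x29]=0xc8

MEM[0x16,0x19,0x29] = 7a cb c8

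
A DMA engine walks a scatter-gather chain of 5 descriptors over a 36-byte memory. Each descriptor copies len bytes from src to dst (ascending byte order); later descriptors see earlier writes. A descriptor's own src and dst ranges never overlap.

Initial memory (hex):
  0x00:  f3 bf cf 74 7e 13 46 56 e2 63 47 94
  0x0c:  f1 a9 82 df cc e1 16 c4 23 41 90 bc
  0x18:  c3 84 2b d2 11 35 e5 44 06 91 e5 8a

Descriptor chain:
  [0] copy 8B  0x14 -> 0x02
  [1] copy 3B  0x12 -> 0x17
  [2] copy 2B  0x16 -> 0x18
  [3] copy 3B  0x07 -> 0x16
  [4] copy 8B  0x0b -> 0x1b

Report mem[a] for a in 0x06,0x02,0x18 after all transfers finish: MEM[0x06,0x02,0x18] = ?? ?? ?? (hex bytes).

MEM[0x06,0x02,0x18] = c3 23 d2

[0] 0x14->0x02 len=8 : 23 41 90 bc c3 84 2b d2
[1] 0x12->0x17 len=3 : 16 c4 23
[2] 0x16->0x18 len=2 : 90 16
[3] 0x07->0x16 len=3 : 84 2b d2
[4] 0x0b->0x1b len=8 : 94 f1 a9 82 df cc e1 16
query mem[0x06]=0xc3, mem[0x02]=0x23, mem[0x18]=0xd2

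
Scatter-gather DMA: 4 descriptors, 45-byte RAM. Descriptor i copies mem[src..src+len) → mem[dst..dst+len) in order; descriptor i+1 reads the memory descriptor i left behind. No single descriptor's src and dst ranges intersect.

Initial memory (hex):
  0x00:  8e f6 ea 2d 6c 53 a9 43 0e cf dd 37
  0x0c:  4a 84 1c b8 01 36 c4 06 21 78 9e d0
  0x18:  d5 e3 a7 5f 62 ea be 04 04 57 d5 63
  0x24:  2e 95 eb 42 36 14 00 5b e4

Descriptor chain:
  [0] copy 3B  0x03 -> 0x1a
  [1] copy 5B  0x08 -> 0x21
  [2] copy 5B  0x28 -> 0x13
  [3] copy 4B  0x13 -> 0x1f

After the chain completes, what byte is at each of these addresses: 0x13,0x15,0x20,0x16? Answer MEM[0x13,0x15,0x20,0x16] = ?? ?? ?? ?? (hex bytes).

[0] 0x03->0x1a len=3 : 2d 6c 53
[1] 0x08->0x21 len=5 : 0e cf dd 37 4a
[2] 0x28->0x13 len=5 : 36 14 00 5b e4
[3] 0x13->0x1f len=4 : 36 14 00 5b
query mem[0x13]=0x36, mem[0x15]=0x00, mem[0x20]=0x14, mem[0x16]=0x5b

MEM[0x13,0x15,0x20,0x16] = 36 00 14 5b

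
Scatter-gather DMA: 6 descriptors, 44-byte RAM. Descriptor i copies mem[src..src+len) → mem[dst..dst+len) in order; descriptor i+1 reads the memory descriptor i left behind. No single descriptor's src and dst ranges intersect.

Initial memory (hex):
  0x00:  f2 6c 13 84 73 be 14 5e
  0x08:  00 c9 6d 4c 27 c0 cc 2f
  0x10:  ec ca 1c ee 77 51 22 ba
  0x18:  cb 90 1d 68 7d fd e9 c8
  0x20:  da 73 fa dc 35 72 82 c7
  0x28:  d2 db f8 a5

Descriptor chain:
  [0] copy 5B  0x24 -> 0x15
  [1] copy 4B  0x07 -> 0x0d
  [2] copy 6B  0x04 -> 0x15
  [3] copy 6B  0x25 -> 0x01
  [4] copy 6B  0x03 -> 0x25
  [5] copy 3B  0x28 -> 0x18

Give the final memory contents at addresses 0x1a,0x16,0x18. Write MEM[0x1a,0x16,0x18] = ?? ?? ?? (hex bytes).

[0] 0x24->0x15 len=5 : 35 72 82 c7 d2
[1] 0x07->0x0d len=4 : 5e 00 c9 6d
[2] 0x04->0x15 len=6 : 73 be 14 5e 00 c9
[3] 0x25->0x01 len=6 : 72 82 c7 d2 db f8
[4] 0x03->0x25 len=6 : c7 d2 db f8 5e 00
[5] 0x28->0x18 len=3 : f8 5e 00
query mem[0x1a]=0x00, mem[0x16]=0xbe, mem[0x18]=0xf8

MEM[0x1a,0x16,0x18] = 00 be f8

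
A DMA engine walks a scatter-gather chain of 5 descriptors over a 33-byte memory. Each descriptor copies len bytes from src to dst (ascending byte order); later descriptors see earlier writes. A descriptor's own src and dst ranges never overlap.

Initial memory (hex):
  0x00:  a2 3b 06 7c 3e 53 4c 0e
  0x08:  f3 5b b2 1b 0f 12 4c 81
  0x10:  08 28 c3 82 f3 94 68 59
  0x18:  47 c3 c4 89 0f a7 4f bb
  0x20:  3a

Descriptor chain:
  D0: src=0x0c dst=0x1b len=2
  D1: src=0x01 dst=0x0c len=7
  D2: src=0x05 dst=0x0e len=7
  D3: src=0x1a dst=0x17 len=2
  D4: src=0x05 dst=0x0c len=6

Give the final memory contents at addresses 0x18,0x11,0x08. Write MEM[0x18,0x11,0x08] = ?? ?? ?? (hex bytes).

[0] 0x0c->0x1b len=2 : 0f 12
[1] 0x01->0x0c len=7 : 3b 06 7c 3e 53 4c 0e
[2] 0x05->0x0e len=7 : 53 4c 0e f3 5b b2 1b
[3] 0x1a->0x17 len=2 : c4 0f
[4] 0x05->0x0c len=6 : 53 4c 0e f3 5b b2
query mem[0x18]=0x0f, mem[0x11]=0xb2, mem[0x08]=0xf3

MEM[0x18,0x11,0x08] = 0f b2 f3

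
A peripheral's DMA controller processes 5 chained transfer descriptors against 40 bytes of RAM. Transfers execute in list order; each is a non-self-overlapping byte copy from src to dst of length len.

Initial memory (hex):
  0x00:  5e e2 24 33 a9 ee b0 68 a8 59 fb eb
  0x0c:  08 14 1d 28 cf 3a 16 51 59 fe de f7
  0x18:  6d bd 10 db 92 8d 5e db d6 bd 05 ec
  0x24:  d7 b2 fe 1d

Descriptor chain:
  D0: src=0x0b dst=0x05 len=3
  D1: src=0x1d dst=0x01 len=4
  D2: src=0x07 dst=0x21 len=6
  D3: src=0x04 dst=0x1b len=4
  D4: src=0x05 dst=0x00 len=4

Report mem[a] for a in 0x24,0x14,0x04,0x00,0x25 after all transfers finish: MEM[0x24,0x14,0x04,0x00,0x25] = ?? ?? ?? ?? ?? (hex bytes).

  after D0: wrote 3B at 0x05 = eb0814
  after D1: wrote 4B at 0x01 = 8d5edbd6
  after D2: wrote 6B at 0x21 = 14a859fbeb08
  after D3: wrote 4B at 0x1b = d6eb0814
  after D4: wrote 4B at 0x00 = eb0814a8
query mem[0x24]=0xfb, mem[0x14]=0x59, mem[0x04]=0xd6, mem[0x00]=0xeb, mem[0x25]=0xeb

MEM[0x24,0x14,0x04,0x00,0x25] = fb 59 d6 eb eb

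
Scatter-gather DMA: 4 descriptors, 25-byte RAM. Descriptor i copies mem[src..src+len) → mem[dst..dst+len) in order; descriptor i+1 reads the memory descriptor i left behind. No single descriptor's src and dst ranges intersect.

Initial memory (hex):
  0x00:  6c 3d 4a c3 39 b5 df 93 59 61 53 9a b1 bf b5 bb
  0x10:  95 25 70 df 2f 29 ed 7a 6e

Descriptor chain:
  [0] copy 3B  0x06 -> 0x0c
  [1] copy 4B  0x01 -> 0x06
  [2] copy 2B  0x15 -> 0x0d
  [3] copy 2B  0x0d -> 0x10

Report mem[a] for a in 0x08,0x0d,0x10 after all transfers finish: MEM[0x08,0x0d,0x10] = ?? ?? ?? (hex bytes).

#0 dst[0x0c+3] := {0xdf,0x93,0x59}
#1 dst[0x06+4] := {0x3d,0x4a,0xc3,0x39}
#2 dst[0x0d+2] := {0x29,0xed}
#3 dst[0x10+2] := {0x29,0xed}
query mem[0x08]=0xc3, mem[0x0d]=0x29, mem[0x10]=0x29

MEM[0x08,0x0d,0x10] = c3 29 29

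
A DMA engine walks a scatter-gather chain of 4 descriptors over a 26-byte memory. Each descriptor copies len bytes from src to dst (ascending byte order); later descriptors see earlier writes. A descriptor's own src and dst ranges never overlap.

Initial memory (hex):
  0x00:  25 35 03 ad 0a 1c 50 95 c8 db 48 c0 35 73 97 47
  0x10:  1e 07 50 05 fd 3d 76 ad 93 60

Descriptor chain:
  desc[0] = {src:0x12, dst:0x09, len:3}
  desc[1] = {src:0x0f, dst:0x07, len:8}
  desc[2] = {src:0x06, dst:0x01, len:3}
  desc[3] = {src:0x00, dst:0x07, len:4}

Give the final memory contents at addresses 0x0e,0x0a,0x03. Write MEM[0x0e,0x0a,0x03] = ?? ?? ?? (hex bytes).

MEM[0x0e,0x0a,0x03] = 76 1e 1e

[0] 0x12->0x09 len=3 : 50 05 fd
[1] 0x0f->0x07 len=8 : 47 1e 07 50 05 fd 3d 76
[2] 0x06->0x01 len=3 : 50 47 1e
[3] 0x00->0x07 len=4 : 25 50 47 1e
query mem[0x0e]=0x76, mem[0x0a]=0x1e, mem[0x03]=0x1e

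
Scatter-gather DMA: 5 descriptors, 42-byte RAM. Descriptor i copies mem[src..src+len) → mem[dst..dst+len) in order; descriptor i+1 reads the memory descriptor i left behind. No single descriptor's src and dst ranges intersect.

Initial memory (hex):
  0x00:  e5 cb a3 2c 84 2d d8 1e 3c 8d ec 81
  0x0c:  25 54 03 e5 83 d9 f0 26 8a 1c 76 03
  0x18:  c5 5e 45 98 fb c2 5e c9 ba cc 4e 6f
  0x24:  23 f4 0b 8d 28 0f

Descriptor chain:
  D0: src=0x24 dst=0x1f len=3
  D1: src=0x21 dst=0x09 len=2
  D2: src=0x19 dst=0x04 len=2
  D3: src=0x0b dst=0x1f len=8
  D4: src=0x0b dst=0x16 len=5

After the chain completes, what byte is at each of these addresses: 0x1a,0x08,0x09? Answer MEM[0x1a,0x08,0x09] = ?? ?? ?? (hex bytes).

MEM[0x1a,0x08,0x09] = e5 3c 0b

[0] 0x24->0x1f len=3 : 23 f4 0b
[1] 0x21->0x09 len=2 : 0b 4e
[2] 0x19->0x04 len=2 : 5e 45
[3] 0x0b->0x1f len=8 : 81 25 54 03 e5 83 d9 f0
[4] 0x0b->0x16 len=5 : 81 25 54 03 e5
query mem[0x1a]=0xe5, mem[0x08]=0x3c, mem[0x09]=0x0b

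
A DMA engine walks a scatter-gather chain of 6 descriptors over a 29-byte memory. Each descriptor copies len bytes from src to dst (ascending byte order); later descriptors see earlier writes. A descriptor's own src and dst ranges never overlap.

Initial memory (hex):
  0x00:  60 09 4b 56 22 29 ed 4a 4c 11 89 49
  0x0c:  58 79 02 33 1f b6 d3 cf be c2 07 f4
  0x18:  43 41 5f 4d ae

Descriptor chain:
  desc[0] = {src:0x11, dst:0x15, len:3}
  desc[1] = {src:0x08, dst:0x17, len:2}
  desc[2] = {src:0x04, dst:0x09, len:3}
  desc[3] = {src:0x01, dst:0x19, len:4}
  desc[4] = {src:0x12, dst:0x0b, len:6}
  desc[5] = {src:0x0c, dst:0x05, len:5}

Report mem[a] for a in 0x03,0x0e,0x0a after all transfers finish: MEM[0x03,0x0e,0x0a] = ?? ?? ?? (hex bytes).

MEM[0x03,0x0e,0x0a] = 56 b6 29

  after D0: wrote 3B at 0x15 = b6d3cf
  after D1: wrote 2B at 0x17 = 4c11
  after D2: wrote 3B at 0x09 = 2229ed
  after D3: wrote 4B at 0x19 = 094b5622
  after D4: wrote 6B at 0x0b = d3cfbeb6d34c
  after D5: wrote 5B at 0x05 = cfbeb6d34c
query mem[0x03]=0x56, mem[0x0e]=0xb6, mem[0x0a]=0x29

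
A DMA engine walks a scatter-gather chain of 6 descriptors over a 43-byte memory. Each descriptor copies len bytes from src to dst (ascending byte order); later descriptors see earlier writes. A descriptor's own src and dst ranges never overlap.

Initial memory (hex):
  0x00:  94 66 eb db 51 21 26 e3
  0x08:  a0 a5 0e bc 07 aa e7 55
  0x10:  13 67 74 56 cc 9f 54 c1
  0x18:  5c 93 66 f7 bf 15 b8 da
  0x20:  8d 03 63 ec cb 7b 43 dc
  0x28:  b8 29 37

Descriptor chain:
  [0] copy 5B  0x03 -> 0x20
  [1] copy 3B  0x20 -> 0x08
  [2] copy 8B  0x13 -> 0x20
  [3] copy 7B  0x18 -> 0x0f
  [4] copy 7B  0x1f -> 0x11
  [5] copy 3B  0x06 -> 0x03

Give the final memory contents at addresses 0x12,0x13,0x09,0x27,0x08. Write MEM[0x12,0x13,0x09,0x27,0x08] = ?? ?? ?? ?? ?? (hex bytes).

#0 dst[0x20+5] := {0xdb,0x51,0x21,0x26,0xe3}
#1 dst[0x08+3] := {0xdb,0x51,0x21}
#2 dst[0x20+8] := {0x56,0xcc,0x9f,0x54,0xc1,0x5c,0x93,0x66}
#3 dst[0x0f+7] := {0x5c,0x93,0x66,0xf7,0xbf,0x15,0xb8}
#4 dst[0x11+7] := {0xda,0x56,0xcc,0x9f,0x54,0xc1,0x5c}
#5 dst[0x03+3] := {0x26,0xe3,0xdb}
query mem[0x12]=0x56, mem[0x13]=0xcc, mem[0x09]=0x51, mem[0x27]=0x66, mem[0x08]=0xdb

MEM[0x12,0x13,0x09,0x27,0x08] = 56 cc 51 66 db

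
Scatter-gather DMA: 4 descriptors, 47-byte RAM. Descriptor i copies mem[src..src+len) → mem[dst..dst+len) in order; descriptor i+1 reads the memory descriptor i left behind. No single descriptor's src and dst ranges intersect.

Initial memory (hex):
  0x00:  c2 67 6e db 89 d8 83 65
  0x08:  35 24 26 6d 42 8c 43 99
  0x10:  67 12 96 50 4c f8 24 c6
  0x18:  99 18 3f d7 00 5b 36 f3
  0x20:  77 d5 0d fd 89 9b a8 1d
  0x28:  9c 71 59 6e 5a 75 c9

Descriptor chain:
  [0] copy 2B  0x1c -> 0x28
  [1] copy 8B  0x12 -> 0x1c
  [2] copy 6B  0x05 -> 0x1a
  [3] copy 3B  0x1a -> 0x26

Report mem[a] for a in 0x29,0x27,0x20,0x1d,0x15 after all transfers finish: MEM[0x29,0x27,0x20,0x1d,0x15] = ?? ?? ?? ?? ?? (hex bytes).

MEM[0x29,0x27,0x20,0x1d,0x15] = 5b 83 24 35 f8

D0: mem[0x28..0x29] <- [00 5b]
D1: mem[0x1c..0x23] <- [96 50 4c f8 24 c6 99 18]
D2: mem[0x1a..0x1f] <- [d8 83 65 35 24 26]
D3: mem[0x26..0x28] <- [d8 83 65]
query mem[0x29]=0x5b, mem[0x27]=0x83, mem[0x20]=0x24, mem[0x1d]=0x35, mem[0x15]=0xf8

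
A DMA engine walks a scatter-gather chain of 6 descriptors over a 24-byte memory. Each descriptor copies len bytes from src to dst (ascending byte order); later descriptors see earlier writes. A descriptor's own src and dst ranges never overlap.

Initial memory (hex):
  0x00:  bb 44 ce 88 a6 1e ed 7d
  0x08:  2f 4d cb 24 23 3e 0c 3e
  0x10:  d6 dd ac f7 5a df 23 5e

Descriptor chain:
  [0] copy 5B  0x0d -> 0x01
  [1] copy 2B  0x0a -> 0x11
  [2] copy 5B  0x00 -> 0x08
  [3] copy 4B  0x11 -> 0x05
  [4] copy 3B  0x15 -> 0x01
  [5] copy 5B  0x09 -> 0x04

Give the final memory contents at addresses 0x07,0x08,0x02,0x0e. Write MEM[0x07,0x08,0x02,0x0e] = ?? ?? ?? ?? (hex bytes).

#0 dst[0x01+5] := {0x3e,0x0c,0x3e,0xd6,0xdd}
#1 dst[0x11+2] := {0xcb,0x24}
#2 dst[0x08+5] := {0xbb,0x3e,0x0c,0x3e,0xd6}
#3 dst[0x05+4] := {0xcb,0x24,0xf7,0x5a}
#4 dst[0x01+3] := {0xdf,0x23,0x5e}
#5 dst[0x04+5] := {0x3e,0x0c,0x3e,0xd6,0x3e}
query mem[0x07]=0xd6, mem[0x08]=0x3e, mem[0x02]=0x23, mem[0x0e]=0x0c

MEM[0x07,0x08,0x02,0x0e] = d6 3e 23 0c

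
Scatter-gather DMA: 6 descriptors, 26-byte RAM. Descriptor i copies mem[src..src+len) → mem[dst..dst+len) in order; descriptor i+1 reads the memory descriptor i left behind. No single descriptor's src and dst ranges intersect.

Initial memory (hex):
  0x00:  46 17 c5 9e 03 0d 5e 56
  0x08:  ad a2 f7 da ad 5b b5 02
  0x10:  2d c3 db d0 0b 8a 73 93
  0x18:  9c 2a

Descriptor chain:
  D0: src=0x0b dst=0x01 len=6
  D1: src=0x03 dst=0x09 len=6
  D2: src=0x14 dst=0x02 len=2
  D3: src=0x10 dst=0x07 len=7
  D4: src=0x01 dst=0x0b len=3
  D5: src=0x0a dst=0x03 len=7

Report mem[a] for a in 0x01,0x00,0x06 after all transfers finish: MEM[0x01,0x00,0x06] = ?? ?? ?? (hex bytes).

MEM[0x01,0x00,0x06] = da 46 8a

#0 dst[0x01+6] := {0xda,0xad,0x5b,0xb5,0x02,0x2d}
#1 dst[0x09+6] := {0x5b,0xb5,0x02,0x2d,0x56,0xad}
#2 dst[0x02+2] := {0x0b,0x8a}
#3 dst[0x07+7] := {0x2d,0xc3,0xdb,0xd0,0x0b,0x8a,0x73}
#4 dst[0x0b+3] := {0xda,0x0b,0x8a}
#5 dst[0x03+7] := {0xd0,0xda,0x0b,0x8a,0xad,0x02,0x2d}
query mem[0x01]=0xda, mem[0x00]=0x46, mem[0x06]=0x8a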